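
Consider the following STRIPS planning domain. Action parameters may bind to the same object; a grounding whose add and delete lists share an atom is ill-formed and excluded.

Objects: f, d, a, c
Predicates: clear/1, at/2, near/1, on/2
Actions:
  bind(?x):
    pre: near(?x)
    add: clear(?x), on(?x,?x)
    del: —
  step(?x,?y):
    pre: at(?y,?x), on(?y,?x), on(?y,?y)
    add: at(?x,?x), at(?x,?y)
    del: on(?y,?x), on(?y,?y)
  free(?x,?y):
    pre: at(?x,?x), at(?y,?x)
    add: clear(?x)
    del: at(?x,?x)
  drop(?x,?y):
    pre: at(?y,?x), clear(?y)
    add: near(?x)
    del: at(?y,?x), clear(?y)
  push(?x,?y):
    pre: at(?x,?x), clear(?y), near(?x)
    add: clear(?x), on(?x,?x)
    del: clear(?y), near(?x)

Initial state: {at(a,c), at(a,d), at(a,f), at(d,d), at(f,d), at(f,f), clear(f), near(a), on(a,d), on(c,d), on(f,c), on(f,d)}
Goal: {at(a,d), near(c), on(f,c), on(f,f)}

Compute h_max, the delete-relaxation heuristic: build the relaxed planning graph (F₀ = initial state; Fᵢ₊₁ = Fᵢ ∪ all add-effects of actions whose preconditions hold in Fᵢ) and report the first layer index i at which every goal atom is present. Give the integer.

2

F0 = init (12 atoms)
F1 = F0 ∪ {clear(a), clear(d), near(d), near(f), on(a,a)}  (17 atoms)
F2 = F1 ∪ {at(d,a), near(c), on(d,d), on(f,f)}  (21 atoms)
goal ⊆ F2  ⇒  h_max = 2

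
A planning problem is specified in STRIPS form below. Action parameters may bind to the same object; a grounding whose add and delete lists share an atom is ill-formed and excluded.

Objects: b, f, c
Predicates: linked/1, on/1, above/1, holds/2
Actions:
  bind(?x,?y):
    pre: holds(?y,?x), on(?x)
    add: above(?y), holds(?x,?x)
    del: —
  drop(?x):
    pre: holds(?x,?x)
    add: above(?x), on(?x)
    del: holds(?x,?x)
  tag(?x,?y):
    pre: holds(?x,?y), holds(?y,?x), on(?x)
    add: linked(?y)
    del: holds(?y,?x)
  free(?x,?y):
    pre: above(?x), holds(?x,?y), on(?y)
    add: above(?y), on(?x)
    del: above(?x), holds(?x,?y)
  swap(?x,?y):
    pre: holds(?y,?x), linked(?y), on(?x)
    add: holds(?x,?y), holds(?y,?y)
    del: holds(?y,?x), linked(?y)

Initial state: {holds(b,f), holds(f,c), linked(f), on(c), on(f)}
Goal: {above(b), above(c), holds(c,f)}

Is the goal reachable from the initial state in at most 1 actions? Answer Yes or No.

1. bind(f,b)  →  {above(b), holds(b,f), holds(f,c), holds(f,f), linked(f), on(c), on(f)}
2. swap(c,f)  →  {above(b), holds(b,f), holds(c,f), holds(f,f), on(c), on(f)}
3. bind(f,c)  →  {above(b), above(c), holds(b,f), holds(c,f), holds(f,f), on(c), on(f)}
optimal plan length = 3; 3 > 1

No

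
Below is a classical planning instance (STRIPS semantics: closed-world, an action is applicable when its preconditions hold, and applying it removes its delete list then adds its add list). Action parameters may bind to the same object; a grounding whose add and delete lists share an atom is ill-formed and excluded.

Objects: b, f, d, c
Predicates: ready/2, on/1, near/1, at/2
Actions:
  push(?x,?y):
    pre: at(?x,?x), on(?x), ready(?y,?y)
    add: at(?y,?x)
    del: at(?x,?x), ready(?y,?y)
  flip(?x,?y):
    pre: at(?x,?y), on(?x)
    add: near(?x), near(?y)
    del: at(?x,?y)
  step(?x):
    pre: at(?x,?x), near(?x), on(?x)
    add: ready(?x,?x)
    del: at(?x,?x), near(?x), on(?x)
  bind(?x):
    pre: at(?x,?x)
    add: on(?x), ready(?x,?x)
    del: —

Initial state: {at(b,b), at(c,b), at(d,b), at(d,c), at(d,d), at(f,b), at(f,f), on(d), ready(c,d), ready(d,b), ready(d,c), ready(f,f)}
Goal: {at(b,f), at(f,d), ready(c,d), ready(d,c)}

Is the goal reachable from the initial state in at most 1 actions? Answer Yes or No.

No

1. push(d,f)  →  {at(b,b), at(c,b), at(d,b), at(d,c), at(f,b), at(f,d), at(f,f), on(d), ready(c,d), ready(d,b), ready(d,c)}
2. bind(b)  →  {at(b,b), at(c,b), at(d,b), at(d,c), at(f,b), at(f,d), at(f,f), on(b), on(d), ready(b,b), ready(c,d), ready(d,b), ready(d,c)}
3. bind(f)  →  {at(b,b), at(c,b), at(d,b), at(d,c), at(f,b), at(f,d), at(f,f), on(b), on(d), on(f), ready(b,b), ready(c,d), ready(d,b), ready(d,c), ready(f,f)}
4. push(f,b)  →  {at(b,b), at(b,f), at(c,b), at(d,b), at(d,c), at(f,b), at(f,d), on(b), on(d), on(f), ready(c,d), ready(d,b), ready(d,c), ready(f,f)}
optimal plan length = 4; 4 > 1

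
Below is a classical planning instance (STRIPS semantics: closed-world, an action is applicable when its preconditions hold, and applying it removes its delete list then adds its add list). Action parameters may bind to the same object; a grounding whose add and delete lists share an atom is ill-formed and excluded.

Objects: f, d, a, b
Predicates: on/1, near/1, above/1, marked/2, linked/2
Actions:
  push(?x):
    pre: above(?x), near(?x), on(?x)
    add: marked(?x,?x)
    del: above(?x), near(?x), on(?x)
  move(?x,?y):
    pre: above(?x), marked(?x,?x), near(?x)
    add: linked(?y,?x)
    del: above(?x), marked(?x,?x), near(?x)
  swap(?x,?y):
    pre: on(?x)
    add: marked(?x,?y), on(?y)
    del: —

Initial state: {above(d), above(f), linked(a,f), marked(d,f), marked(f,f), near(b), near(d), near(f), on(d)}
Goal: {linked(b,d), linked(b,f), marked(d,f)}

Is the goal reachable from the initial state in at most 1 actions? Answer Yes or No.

No

1. move(f,b)  →  {above(d), linked(a,f), linked(b,f), marked(d,f), near(b), near(d), on(d)}
2. swap(d,d)  →  {above(d), linked(a,f), linked(b,f), marked(d,d), marked(d,f), near(b), near(d), on(d)}
3. move(d,b)  →  {linked(a,f), linked(b,d), linked(b,f), marked(d,f), near(b), on(d)}
optimal plan length = 3; 3 > 1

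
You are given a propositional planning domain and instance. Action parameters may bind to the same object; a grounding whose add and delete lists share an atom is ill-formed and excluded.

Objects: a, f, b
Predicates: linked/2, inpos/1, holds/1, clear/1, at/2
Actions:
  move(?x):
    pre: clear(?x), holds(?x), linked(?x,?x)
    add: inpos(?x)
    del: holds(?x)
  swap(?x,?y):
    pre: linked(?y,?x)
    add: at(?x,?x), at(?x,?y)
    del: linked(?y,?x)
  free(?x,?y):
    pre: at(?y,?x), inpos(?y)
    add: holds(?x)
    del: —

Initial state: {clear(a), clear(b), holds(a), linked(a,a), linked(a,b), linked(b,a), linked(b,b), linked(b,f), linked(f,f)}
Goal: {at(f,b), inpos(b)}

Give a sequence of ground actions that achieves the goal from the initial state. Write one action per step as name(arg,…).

1. move(a)  →  {clear(a), clear(b), inpos(a), linked(a,a), linked(a,b), linked(b,a), linked(b,b), linked(b,f), linked(f,f)}
2. swap(a,b)  →  {at(a,a), at(a,b), clear(a), clear(b), inpos(a), linked(a,a), linked(a,b), linked(b,b), linked(b,f), linked(f,f)}
3. swap(f,b)  →  {at(a,a), at(a,b), at(f,b), at(f,f), clear(a), clear(b), inpos(a), linked(a,a), linked(a,b), linked(b,b), linked(f,f)}
4. free(b,a)  →  {at(a,a), at(a,b), at(f,b), at(f,f), clear(a), clear(b), holds(b), inpos(a), linked(a,a), linked(a,b), linked(b,b), linked(f,f)}
5. move(b)  →  {at(a,a), at(a,b), at(f,b), at(f,f), clear(a), clear(b), inpos(a), inpos(b), linked(a,a), linked(a,b), linked(b,b), linked(f,f)}

move(a); swap(a,b); swap(f,b); free(b,a); move(b)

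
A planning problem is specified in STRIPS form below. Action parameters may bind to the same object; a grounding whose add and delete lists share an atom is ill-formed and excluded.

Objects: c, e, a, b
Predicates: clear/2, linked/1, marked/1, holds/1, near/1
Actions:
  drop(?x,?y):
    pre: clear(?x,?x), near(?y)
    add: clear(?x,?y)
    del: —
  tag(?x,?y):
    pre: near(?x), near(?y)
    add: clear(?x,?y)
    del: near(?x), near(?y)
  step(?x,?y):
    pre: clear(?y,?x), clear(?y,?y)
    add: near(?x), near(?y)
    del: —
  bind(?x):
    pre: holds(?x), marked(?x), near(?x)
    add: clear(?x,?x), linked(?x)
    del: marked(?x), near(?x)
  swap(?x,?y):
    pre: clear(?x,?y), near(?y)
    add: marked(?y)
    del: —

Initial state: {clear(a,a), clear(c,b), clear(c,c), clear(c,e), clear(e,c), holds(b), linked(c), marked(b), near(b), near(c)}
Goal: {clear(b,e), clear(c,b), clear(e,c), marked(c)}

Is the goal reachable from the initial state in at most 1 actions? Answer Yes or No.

No

1. step(e,c)  →  {clear(a,a), clear(c,b), clear(c,c), clear(c,e), clear(e,c), holds(b), linked(c), marked(b), near(b), near(c), near(e)}
2. tag(b,e)  →  {clear(a,a), clear(b,e), clear(c,b), clear(c,c), clear(c,e), clear(e,c), holds(b), linked(c), marked(b), near(c)}
3. swap(c,c)  →  {clear(a,a), clear(b,e), clear(c,b), clear(c,c), clear(c,e), clear(e,c), holds(b), linked(c), marked(b), marked(c), near(c)}
optimal plan length = 3; 3 > 1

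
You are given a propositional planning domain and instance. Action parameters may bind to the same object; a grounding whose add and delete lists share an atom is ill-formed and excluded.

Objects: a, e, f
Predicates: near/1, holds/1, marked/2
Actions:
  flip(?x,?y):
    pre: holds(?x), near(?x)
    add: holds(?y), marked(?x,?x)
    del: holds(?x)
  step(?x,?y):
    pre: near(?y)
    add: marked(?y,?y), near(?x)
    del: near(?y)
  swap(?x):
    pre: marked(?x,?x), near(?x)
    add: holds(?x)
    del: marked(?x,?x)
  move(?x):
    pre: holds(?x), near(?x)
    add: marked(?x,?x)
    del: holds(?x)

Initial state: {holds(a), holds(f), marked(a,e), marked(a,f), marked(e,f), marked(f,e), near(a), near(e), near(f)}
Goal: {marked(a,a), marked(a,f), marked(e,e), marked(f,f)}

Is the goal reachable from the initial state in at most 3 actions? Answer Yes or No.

1. flip(a,e)  →  {holds(e), holds(f), marked(a,a), marked(a,e), marked(a,f), marked(e,f), marked(f,e), near(a), near(e), near(f)}
2. flip(e,a)  →  {holds(a), holds(f), marked(a,a), marked(a,e), marked(a,f), marked(e,e), marked(e,f), marked(f,e), near(a), near(e), near(f)}
3. flip(f,a)  →  {holds(a), marked(a,a), marked(a,e), marked(a,f), marked(e,e), marked(e,f), marked(f,e), marked(f,f), near(a), near(e), near(f)}
optimal plan length = 3; 3 ≤ 3

Yes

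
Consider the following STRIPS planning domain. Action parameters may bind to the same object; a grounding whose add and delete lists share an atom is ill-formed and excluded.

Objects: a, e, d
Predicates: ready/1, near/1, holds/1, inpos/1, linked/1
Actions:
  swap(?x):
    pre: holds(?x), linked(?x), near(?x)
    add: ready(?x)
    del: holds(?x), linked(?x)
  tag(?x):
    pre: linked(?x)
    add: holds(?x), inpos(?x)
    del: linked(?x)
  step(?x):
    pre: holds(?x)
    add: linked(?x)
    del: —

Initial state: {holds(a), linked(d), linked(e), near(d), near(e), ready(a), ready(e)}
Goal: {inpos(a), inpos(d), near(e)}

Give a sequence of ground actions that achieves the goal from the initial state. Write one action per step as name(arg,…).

1. tag(d)  →  {holds(a), holds(d), inpos(d), linked(e), near(d), near(e), ready(a), ready(e)}
2. step(a)  →  {holds(a), holds(d), inpos(d), linked(a), linked(e), near(d), near(e), ready(a), ready(e)}
3. tag(a)  →  {holds(a), holds(d), inpos(a), inpos(d), linked(e), near(d), near(e), ready(a), ready(e)}

tag(d); step(a); tag(a)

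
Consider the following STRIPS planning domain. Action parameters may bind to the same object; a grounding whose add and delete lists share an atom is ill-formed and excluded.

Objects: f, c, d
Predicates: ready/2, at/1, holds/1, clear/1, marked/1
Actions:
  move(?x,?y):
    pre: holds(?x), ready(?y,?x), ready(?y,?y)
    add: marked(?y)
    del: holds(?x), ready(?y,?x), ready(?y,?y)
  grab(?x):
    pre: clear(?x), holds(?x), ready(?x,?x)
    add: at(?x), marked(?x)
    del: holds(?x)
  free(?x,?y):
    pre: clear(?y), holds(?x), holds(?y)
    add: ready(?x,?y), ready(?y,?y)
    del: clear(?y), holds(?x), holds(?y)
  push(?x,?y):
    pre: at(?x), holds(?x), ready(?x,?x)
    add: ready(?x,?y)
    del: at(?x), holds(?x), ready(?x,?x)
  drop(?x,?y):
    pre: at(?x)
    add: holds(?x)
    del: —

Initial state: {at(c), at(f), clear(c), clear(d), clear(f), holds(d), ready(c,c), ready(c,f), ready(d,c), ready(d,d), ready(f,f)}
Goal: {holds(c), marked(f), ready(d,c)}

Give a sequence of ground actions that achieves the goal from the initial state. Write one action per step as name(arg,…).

1. drop(f,f)  →  {at(c), at(f), clear(c), clear(d), clear(f), holds(d), holds(f), ready(c,c), ready(c,f), ready(d,c), ready(d,d), ready(f,f)}
2. move(f,f)  →  {at(c), at(f), clear(c), clear(d), clear(f), holds(d), marked(f), ready(c,c), ready(c,f), ready(d,c), ready(d,d)}
3. drop(c,f)  →  {at(c), at(f), clear(c), clear(d), clear(f), holds(c), holds(d), marked(f), ready(c,c), ready(c,f), ready(d,c), ready(d,d)}

drop(f,f); move(f,f); drop(c,f)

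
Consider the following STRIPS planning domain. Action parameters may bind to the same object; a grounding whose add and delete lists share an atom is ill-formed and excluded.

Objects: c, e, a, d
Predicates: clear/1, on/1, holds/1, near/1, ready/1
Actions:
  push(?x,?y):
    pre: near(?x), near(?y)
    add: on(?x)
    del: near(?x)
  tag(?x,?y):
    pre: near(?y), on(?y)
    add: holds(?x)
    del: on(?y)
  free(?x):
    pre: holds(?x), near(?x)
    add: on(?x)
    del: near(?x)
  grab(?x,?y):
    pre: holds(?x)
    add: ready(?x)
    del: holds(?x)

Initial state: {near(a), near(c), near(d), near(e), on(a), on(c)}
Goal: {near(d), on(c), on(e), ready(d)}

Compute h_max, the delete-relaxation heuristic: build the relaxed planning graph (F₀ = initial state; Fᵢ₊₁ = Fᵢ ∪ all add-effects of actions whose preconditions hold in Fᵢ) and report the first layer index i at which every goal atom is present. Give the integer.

F0 = init (6 atoms)
F1 = F0 ∪ {holds(a), holds(c), holds(d), holds(e), on(d), on(e)}  (12 atoms)
F2 = F1 ∪ {ready(a), ready(c), ready(d), ready(e)}  (16 atoms)
goal ⊆ F2  ⇒  h_max = 2

2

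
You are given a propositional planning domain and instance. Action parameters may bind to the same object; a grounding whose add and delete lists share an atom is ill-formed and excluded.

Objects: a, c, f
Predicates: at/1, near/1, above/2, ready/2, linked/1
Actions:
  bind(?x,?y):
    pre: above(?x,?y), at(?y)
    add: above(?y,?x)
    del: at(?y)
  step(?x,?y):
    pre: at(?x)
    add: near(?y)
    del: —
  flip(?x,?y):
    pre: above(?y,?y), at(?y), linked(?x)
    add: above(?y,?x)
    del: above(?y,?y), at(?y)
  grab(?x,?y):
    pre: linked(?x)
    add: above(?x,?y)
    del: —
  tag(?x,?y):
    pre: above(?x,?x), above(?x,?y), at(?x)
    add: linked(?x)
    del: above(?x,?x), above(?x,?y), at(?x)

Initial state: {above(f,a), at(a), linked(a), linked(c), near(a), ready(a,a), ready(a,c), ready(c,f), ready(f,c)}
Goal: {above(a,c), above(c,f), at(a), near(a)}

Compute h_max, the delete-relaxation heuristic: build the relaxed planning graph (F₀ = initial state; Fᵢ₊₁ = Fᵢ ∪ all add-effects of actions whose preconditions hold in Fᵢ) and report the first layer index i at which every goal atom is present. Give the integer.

1

F0 = init (9 atoms)
F1 = F0 ∪ {above(a,a), above(a,c), above(a,f), above(c,a), above(c,c), above(c,f), near(c), near(f)}  (17 atoms)
goal ⊆ F1  ⇒  h_max = 1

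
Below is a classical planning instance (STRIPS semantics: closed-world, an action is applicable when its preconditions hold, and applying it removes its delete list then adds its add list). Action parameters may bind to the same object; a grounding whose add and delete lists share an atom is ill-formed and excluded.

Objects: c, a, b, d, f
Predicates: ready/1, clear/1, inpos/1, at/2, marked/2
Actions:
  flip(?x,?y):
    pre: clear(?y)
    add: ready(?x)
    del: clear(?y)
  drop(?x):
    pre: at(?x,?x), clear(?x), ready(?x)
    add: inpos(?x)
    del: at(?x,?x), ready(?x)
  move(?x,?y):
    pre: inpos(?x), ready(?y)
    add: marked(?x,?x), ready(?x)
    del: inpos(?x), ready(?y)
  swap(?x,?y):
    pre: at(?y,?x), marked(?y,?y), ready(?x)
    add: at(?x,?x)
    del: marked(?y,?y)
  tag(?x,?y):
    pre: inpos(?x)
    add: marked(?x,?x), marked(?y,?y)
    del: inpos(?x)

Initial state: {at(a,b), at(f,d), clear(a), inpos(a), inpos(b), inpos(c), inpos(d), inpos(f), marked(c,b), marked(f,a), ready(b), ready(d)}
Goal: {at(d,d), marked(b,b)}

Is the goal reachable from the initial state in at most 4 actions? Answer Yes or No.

1. tag(b,f)  →  {at(a,b), at(f,d), clear(a), inpos(a), inpos(c), inpos(d), inpos(f), marked(b,b), marked(c,b), marked(f,a), marked(f,f), ready(b), ready(d)}
2. swap(d,f)  →  {at(a,b), at(d,d), at(f,d), clear(a), inpos(a), inpos(c), inpos(d), inpos(f), marked(b,b), marked(c,b), marked(f,a), ready(b), ready(d)}
optimal plan length = 2; 2 ≤ 4

Yes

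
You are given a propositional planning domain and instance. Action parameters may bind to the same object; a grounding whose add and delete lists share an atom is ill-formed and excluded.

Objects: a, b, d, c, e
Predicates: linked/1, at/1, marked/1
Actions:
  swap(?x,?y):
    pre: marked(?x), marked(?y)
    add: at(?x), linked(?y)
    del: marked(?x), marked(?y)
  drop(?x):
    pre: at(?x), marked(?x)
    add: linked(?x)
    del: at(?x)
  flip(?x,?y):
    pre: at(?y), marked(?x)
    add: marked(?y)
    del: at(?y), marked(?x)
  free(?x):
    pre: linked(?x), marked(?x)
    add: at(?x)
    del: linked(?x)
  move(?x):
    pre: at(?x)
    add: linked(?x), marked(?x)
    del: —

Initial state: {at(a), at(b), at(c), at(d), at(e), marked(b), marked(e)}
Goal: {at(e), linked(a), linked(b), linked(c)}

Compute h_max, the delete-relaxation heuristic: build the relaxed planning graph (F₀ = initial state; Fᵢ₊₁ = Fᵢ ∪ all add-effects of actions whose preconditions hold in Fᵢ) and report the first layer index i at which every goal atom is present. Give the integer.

F0 = init (7 atoms)
F1 = F0 ∪ {linked(a), linked(b), linked(c), linked(d), linked(e), marked(a), marked(c), marked(d)}  (15 atoms)
goal ⊆ F1  ⇒  h_max = 1

1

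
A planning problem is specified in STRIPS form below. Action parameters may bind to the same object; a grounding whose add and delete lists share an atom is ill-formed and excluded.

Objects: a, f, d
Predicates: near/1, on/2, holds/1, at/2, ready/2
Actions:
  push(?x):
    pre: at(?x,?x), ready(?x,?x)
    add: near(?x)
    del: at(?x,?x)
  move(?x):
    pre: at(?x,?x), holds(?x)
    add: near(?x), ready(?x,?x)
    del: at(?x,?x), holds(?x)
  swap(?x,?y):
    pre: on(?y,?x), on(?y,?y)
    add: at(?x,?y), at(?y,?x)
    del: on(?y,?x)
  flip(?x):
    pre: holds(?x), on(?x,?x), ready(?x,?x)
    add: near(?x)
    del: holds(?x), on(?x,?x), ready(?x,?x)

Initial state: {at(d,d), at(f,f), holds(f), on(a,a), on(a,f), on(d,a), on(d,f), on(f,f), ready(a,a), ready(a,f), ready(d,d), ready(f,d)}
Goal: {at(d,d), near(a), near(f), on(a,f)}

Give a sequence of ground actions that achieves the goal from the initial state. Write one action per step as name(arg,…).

1. move(f)  →  {at(d,d), near(f), on(a,a), on(a,f), on(d,a), on(d,f), on(f,f), ready(a,a), ready(a,f), ready(d,d), ready(f,d), ready(f,f)}
2. swap(a,a)  →  {at(a,a), at(d,d), near(f), on(a,f), on(d,a), on(d,f), on(f,f), ready(a,a), ready(a,f), ready(d,d), ready(f,d), ready(f,f)}
3. push(a)  →  {at(d,d), near(a), near(f), on(a,f), on(d,a), on(d,f), on(f,f), ready(a,a), ready(a,f), ready(d,d), ready(f,d), ready(f,f)}

move(f); swap(a,a); push(a)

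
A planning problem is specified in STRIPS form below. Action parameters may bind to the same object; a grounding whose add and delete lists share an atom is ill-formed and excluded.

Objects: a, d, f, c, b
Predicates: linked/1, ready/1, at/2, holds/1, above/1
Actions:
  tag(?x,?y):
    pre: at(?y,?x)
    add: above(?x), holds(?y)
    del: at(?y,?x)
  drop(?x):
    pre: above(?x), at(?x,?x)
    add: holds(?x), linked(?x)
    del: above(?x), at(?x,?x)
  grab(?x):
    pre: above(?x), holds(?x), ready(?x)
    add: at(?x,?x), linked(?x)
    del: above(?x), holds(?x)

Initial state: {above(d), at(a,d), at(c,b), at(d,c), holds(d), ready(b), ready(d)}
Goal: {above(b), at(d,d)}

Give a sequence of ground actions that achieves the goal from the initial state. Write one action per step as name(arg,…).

tag(b,c); grab(d)

1. tag(b,c)  →  {above(b), above(d), at(a,d), at(d,c), holds(c), holds(d), ready(b), ready(d)}
2. grab(d)  →  {above(b), at(a,d), at(d,c), at(d,d), holds(c), linked(d), ready(b), ready(d)}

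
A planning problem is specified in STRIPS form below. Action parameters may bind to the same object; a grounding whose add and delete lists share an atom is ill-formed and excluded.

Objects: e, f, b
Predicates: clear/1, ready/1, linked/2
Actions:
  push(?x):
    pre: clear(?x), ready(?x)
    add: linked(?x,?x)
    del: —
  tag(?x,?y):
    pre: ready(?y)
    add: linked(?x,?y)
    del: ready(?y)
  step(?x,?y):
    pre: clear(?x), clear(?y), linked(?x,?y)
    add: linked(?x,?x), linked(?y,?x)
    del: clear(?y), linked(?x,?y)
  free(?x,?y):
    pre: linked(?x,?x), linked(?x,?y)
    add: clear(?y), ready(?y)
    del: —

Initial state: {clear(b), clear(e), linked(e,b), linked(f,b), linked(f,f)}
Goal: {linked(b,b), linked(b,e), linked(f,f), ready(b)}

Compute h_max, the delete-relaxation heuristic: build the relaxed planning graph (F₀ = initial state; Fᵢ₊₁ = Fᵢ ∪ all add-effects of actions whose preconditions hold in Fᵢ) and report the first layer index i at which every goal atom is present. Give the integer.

F0 = init (5 atoms)
F1 = F0 ∪ {clear(f), linked(b,e), linked(e,e), ready(b), ready(f)}  (10 atoms)
F2 = F1 ∪ {linked(b,b), linked(b,f), linked(e,f), ready(e)}  (14 atoms)
goal ⊆ F2  ⇒  h_max = 2

2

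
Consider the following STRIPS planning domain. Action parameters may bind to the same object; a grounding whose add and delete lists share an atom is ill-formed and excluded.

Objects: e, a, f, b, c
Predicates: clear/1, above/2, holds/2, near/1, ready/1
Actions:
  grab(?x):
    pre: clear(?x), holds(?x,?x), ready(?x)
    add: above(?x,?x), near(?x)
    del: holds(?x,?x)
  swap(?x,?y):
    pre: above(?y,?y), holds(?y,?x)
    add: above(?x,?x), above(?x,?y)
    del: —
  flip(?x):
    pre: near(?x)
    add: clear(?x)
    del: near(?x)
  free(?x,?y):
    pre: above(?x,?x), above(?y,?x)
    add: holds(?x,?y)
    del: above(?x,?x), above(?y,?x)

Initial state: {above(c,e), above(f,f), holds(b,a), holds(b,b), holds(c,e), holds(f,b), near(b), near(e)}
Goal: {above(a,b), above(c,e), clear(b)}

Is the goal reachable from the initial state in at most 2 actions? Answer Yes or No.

1. swap(b,f)  →  {above(b,b), above(b,f), above(c,e), above(f,f), holds(b,a), holds(b,b), holds(c,e), holds(f,b), near(b), near(e)}
2. swap(a,b)  →  {above(a,a), above(a,b), above(b,b), above(b,f), above(c,e), above(f,f), holds(b,a), holds(b,b), holds(c,e), holds(f,b), near(b), near(e)}
3. flip(b)  →  {above(a,a), above(a,b), above(b,b), above(b,f), above(c,e), above(f,f), clear(b), holds(b,a), holds(b,b), holds(c,e), holds(f,b), near(e)}
optimal plan length = 3; 3 > 2

No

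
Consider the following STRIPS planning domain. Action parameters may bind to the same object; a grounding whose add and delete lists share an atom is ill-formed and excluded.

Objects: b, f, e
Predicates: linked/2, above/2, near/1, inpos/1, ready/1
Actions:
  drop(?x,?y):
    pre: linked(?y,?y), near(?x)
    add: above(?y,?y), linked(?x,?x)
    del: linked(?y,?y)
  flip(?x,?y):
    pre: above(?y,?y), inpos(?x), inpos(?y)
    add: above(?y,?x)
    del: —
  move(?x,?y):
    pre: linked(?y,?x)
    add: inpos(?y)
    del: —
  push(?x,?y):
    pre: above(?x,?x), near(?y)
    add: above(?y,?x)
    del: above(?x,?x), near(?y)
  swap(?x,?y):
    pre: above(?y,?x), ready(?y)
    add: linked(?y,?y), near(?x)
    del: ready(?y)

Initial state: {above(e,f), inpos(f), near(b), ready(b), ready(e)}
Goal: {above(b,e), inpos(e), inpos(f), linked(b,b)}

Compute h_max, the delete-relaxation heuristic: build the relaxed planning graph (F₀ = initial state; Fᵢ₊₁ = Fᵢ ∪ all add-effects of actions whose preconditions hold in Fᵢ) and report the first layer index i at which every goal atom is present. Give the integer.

F0 = init (5 atoms)
F1 = F0 ∪ {linked(e,e), near(f)}  (7 atoms)
F2 = F1 ∪ {above(e,e), inpos(e), linked(b,b), linked(f,f)}  (11 atoms)
F3 = F2 ∪ {above(b,b), above(b,e), above(f,e), above(f,f), inpos(b), near(e)}  (17 atoms)
goal ⊆ F3  ⇒  h_max = 3

3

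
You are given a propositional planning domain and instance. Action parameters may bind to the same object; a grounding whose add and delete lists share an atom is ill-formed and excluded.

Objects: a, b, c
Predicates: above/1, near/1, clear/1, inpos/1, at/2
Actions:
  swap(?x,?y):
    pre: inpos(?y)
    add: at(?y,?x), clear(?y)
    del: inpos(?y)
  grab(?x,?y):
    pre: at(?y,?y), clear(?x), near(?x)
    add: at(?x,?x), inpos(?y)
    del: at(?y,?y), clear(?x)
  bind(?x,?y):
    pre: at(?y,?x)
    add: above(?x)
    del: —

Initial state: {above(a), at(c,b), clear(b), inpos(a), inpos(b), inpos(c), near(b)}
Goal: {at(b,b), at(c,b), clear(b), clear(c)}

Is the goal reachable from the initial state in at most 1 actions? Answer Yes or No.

No

1. swap(a,c)  →  {above(a), at(c,a), at(c,b), clear(b), clear(c), inpos(a), inpos(b), near(b)}
2. swap(b,b)  →  {above(a), at(b,b), at(c,a), at(c,b), clear(b), clear(c), inpos(a), near(b)}
optimal plan length = 2; 2 > 1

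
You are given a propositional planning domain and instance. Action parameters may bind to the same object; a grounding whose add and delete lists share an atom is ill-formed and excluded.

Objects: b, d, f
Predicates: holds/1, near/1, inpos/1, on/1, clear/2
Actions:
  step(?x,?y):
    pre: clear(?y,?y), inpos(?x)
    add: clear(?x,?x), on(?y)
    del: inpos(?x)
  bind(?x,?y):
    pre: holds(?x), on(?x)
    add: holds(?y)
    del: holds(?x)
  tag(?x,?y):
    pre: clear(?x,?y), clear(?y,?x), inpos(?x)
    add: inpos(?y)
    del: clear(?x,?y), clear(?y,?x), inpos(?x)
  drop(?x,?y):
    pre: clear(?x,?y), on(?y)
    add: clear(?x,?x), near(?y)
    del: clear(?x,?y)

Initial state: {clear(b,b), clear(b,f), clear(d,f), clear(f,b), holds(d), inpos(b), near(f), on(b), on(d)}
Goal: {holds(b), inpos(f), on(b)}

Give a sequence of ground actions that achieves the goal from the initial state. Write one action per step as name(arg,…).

bind(d,b); tag(b,f)

1. bind(d,b)  →  {clear(b,b), clear(b,f), clear(d,f), clear(f,b), holds(b), inpos(b), near(f), on(b), on(d)}
2. tag(b,f)  →  {clear(b,b), clear(d,f), holds(b), inpos(f), near(f), on(b), on(d)}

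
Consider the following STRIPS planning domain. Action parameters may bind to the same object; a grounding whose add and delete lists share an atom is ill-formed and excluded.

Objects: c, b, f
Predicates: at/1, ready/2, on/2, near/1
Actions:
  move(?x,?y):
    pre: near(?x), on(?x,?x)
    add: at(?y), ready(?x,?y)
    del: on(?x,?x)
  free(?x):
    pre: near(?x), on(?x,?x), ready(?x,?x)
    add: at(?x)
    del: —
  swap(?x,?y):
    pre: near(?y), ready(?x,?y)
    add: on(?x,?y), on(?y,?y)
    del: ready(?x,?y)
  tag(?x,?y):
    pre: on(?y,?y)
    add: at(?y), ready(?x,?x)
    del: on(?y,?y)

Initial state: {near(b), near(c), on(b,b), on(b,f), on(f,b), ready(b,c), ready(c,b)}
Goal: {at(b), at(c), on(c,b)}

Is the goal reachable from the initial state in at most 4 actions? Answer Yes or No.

1. move(b,c)  →  {at(c), near(b), near(c), on(b,f), on(f,b), ready(b,c), ready(c,b)}
2. swap(c,b)  →  {at(c), near(b), near(c), on(b,b), on(b,f), on(c,b), on(f,b), ready(b,c)}
3. move(b,b)  →  {at(b), at(c), near(b), near(c), on(b,f), on(c,b), on(f,b), ready(b,b), ready(b,c)}
optimal plan length = 3; 3 ≤ 4

Yes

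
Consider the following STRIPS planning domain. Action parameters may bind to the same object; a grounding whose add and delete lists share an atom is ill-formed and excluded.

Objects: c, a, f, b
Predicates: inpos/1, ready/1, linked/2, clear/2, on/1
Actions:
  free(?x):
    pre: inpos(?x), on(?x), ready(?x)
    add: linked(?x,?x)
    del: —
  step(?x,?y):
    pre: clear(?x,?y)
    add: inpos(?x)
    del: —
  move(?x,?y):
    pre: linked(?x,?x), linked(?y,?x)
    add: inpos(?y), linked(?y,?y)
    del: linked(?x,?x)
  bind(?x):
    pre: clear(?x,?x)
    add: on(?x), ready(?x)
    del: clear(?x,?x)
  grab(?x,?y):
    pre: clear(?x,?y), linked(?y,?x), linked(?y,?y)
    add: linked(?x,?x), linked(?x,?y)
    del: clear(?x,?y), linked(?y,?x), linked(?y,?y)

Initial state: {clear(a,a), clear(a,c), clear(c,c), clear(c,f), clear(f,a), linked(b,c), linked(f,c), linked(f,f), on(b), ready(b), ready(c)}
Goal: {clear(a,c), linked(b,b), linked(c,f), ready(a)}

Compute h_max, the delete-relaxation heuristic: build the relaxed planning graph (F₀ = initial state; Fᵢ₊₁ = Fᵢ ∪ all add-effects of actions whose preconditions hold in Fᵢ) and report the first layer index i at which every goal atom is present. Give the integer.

F0 = init (11 atoms)
F1 = F0 ∪ {inpos(a), inpos(c), inpos(f), linked(c,c), linked(c,f), on(a), on(c), ready(a)}  (19 atoms)
F2 = F1 ∪ {inpos(b), linked(a,a), linked(b,b)}  (22 atoms)
goal ⊆ F2  ⇒  h_max = 2

2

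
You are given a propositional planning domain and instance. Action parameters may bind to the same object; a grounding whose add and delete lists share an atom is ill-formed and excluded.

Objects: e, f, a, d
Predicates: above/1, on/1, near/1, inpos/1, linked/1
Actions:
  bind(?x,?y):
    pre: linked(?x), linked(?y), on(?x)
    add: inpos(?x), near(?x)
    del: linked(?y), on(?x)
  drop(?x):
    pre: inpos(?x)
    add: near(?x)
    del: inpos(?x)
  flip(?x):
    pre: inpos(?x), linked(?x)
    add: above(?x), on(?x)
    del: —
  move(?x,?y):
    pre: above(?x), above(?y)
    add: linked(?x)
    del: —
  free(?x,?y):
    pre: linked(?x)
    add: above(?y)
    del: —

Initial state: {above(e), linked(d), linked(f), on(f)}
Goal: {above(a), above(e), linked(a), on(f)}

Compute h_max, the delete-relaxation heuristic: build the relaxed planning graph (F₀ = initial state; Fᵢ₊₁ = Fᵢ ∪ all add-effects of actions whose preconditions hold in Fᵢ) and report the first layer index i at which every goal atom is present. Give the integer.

2

F0 = init (4 atoms)
F1 = F0 ∪ {above(a), above(d), above(f), inpos(f), linked(e), near(f)}  (10 atoms)
F2 = F1 ∪ {linked(a)}  (11 atoms)
goal ⊆ F2  ⇒  h_max = 2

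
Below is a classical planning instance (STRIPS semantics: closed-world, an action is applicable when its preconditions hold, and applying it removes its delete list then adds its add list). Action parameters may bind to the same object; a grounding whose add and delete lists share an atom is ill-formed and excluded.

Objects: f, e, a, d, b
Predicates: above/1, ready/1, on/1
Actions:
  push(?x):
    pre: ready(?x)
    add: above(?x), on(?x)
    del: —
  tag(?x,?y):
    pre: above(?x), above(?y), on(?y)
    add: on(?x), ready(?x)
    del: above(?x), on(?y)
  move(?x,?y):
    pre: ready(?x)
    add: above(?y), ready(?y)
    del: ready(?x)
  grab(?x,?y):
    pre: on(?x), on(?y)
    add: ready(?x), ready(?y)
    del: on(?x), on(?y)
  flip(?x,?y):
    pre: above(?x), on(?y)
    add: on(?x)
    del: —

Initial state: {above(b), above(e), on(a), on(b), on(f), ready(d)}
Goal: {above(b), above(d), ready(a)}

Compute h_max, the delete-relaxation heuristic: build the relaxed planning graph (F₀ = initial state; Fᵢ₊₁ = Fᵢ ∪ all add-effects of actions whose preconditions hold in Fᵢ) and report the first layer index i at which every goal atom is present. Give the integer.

F0 = init (6 atoms)
F1 = F0 ∪ {above(a), above(d), above(f), on(d), on(e), ready(a), ready(b), ready(e), ready(f)}  (15 atoms)
goal ⊆ F1  ⇒  h_max = 1

1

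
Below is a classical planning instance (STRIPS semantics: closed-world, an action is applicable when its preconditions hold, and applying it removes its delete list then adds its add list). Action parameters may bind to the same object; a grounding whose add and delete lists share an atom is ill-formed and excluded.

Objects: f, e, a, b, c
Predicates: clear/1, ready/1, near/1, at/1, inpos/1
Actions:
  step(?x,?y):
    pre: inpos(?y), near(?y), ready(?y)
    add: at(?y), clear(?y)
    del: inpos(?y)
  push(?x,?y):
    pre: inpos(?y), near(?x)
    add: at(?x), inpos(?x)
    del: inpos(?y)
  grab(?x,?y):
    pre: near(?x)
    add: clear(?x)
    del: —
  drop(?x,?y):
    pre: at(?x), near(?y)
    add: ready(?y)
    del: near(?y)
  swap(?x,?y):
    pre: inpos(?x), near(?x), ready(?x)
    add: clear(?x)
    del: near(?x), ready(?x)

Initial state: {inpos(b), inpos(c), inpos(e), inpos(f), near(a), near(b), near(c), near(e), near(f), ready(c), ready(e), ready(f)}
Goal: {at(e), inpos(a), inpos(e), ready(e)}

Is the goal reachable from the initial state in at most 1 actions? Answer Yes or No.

1. push(e,f)  →  {at(e), inpos(b), inpos(c), inpos(e), near(a), near(b), near(c), near(e), near(f), ready(c), ready(e), ready(f)}
2. push(a,b)  →  {at(a), at(e), inpos(a), inpos(c), inpos(e), near(a), near(b), near(c), near(e), near(f), ready(c), ready(e), ready(f)}
optimal plan length = 2; 2 > 1

No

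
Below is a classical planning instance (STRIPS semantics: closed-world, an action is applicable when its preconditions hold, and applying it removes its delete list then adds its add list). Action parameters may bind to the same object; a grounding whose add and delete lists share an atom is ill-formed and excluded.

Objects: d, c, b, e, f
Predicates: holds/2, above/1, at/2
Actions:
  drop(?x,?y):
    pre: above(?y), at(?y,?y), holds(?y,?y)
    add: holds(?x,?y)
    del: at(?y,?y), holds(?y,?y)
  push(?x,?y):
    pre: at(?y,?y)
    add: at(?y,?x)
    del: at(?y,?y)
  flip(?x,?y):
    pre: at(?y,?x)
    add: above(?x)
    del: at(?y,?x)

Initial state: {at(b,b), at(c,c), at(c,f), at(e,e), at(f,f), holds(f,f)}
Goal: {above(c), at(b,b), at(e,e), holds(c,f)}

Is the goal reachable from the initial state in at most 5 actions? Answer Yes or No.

1. flip(c,c)  →  {above(c), at(b,b), at(c,f), at(e,e), at(f,f), holds(f,f)}
2. flip(f,c)  →  {above(c), above(f), at(b,b), at(e,e), at(f,f), holds(f,f)}
3. drop(c,f)  →  {above(c), above(f), at(b,b), at(e,e), holds(c,f)}
optimal plan length = 3; 3 ≤ 5

Yes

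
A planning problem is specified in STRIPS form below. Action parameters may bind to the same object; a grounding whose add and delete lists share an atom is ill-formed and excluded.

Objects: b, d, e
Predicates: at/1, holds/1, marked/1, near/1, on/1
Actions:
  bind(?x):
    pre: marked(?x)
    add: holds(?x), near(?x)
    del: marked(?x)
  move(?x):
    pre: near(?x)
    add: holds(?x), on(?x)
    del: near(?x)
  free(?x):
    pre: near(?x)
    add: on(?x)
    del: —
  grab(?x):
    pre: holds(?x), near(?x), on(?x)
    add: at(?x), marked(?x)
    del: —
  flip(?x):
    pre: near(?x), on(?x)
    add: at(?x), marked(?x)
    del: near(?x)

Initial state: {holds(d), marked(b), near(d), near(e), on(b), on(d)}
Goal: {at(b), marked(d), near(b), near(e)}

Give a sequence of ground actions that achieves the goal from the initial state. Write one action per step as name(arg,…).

1. bind(b)  →  {holds(b), holds(d), near(b), near(d), near(e), on(b), on(d)}
2. grab(b)  →  {at(b), holds(b), holds(d), marked(b), near(b), near(d), near(e), on(b), on(d)}
3. grab(d)  →  {at(b), at(d), holds(b), holds(d), marked(b), marked(d), near(b), near(d), near(e), on(b), on(d)}

bind(b); grab(b); grab(d)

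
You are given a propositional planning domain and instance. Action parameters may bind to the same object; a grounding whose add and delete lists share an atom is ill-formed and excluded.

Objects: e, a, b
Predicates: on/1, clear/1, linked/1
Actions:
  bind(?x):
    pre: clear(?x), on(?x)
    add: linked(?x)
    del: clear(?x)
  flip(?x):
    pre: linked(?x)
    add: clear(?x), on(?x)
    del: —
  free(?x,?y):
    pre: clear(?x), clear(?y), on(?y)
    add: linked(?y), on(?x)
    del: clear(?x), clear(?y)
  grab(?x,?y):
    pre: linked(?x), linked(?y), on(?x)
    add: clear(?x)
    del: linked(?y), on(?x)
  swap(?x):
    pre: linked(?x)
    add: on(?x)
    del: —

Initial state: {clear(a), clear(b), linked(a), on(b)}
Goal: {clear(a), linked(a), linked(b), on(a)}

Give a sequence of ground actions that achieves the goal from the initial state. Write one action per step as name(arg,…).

bind(b); flip(a)

1. bind(b)  →  {clear(a), linked(a), linked(b), on(b)}
2. flip(a)  →  {clear(a), linked(a), linked(b), on(a), on(b)}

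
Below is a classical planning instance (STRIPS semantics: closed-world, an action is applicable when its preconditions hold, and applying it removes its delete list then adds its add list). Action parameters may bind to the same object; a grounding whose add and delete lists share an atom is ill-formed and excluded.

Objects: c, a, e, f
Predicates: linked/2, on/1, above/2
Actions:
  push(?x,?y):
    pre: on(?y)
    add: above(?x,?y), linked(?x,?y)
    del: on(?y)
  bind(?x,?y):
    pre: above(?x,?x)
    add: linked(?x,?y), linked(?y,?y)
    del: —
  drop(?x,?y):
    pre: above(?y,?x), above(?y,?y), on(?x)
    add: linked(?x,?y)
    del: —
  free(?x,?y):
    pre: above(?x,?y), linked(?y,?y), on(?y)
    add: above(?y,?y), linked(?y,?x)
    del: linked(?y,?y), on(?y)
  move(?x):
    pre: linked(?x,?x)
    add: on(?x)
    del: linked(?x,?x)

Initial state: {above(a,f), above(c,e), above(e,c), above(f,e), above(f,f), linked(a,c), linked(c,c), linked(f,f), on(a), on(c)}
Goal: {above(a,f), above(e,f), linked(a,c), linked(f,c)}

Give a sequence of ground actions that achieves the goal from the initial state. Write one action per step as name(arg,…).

1. push(f,c)  →  {above(a,f), above(c,e), above(e,c), above(f,c), above(f,e), above(f,f), linked(a,c), linked(c,c), linked(f,c), linked(f,f), on(a)}
2. move(f)  →  {above(a,f), above(c,e), above(e,c), above(f,c), above(f,e), above(f,f), linked(a,c), linked(c,c), linked(f,c), on(a), on(f)}
3. push(e,f)  →  {above(a,f), above(c,e), above(e,c), above(e,f), above(f,c), above(f,e), above(f,f), linked(a,c), linked(c,c), linked(e,f), linked(f,c), on(a)}

push(f,c); move(f); push(e,f)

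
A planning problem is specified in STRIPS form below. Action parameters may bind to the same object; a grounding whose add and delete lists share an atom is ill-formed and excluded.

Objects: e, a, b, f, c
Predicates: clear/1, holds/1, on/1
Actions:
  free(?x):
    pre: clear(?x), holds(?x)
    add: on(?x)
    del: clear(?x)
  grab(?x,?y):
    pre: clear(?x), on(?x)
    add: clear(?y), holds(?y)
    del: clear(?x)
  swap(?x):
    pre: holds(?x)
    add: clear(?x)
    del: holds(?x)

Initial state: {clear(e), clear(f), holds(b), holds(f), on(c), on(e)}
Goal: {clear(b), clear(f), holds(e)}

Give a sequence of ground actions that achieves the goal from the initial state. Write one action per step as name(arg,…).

grab(e,c); grab(c,e); grab(e,b)

1. grab(e,c)  →  {clear(c), clear(f), holds(b), holds(c), holds(f), on(c), on(e)}
2. grab(c,e)  →  {clear(e), clear(f), holds(b), holds(c), holds(e), holds(f), on(c), on(e)}
3. grab(e,b)  →  {clear(b), clear(f), holds(b), holds(c), holds(e), holds(f), on(c), on(e)}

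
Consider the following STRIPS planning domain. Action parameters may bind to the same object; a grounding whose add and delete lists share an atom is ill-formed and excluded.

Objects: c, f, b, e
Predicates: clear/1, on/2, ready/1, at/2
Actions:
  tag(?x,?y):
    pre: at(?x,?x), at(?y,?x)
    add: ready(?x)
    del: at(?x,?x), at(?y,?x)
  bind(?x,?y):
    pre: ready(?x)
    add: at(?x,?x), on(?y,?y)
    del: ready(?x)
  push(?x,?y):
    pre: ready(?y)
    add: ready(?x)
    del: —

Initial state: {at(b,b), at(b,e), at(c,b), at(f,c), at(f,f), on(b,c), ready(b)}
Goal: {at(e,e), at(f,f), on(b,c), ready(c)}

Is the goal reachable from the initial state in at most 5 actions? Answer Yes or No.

1. push(c,b)  →  {at(b,b), at(b,e), at(c,b), at(f,c), at(f,f), on(b,c), ready(b), ready(c)}
2. push(e,c)  →  {at(b,b), at(b,e), at(c,b), at(f,c), at(f,f), on(b,c), ready(b), ready(c), ready(e)}
3. bind(e,c)  →  {at(b,b), at(b,e), at(c,b), at(e,e), at(f,c), at(f,f), on(b,c), on(c,c), ready(b), ready(c)}
optimal plan length = 3; 3 ≤ 5

Yes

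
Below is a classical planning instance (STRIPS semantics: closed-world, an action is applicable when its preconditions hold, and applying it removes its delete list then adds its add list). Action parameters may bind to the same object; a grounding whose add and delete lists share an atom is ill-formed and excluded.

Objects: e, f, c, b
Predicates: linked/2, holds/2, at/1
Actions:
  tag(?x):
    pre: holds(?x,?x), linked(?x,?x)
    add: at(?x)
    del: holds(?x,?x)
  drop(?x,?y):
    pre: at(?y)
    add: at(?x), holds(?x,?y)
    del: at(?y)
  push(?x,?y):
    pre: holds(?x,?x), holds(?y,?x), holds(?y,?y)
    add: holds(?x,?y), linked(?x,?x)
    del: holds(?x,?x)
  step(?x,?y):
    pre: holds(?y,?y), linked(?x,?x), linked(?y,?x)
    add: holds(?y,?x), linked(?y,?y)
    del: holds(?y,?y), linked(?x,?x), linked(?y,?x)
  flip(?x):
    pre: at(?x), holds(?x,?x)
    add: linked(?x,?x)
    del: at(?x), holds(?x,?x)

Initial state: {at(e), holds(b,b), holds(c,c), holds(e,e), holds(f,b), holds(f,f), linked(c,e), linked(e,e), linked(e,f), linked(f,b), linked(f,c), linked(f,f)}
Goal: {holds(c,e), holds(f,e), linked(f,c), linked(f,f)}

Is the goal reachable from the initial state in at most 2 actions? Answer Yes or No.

1. drop(f,e)  →  {at(f), holds(b,b), holds(c,c), holds(e,e), holds(f,b), holds(f,e), holds(f,f), linked(c,e), linked(e,e), linked(e,f), linked(f,b), linked(f,c), linked(f,f)}
2. step(e,c)  →  {at(f), holds(b,b), holds(c,e), holds(e,e), holds(f,b), holds(f,e), holds(f,f), linked(c,c), linked(e,f), linked(f,b), linked(f,c), linked(f,f)}
optimal plan length = 2; 2 ≤ 2

Yes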